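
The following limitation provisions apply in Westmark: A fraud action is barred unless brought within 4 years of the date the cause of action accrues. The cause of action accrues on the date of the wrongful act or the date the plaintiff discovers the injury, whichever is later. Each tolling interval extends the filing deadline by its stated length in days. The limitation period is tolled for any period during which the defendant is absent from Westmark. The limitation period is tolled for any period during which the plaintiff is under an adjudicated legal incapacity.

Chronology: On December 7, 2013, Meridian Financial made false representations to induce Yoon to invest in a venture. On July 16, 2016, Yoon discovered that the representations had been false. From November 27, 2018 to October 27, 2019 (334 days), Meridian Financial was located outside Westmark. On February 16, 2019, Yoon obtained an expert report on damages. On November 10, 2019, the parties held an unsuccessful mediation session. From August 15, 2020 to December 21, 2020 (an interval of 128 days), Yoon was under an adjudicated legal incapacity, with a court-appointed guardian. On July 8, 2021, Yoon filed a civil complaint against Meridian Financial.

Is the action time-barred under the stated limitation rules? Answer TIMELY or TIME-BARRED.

TIMELY

Taking the later of the act (December 7, 2013) and discovery (July 16, 2016), the claim accrued on July 16, 2016.
Adding the 4 years base period to July 16, 2016 gives a deadline of July 16, 2020, before any tolling.
The defendant's absence from the jurisdiction from November 27, 2018 to October 27, 2019 tolled the period for 334 days, extending the deadline to June 15, 2021.
The plaintiff's legal incapacity from August 15, 2020 to December 21, 2020 tolled the period for 128 days, extending the deadline to October 21, 2021.
Nothing else in the chronology tolls or restarts the period.
The July 8, 2021 filing precedes the October 21, 2021 deadline; the claim is timely.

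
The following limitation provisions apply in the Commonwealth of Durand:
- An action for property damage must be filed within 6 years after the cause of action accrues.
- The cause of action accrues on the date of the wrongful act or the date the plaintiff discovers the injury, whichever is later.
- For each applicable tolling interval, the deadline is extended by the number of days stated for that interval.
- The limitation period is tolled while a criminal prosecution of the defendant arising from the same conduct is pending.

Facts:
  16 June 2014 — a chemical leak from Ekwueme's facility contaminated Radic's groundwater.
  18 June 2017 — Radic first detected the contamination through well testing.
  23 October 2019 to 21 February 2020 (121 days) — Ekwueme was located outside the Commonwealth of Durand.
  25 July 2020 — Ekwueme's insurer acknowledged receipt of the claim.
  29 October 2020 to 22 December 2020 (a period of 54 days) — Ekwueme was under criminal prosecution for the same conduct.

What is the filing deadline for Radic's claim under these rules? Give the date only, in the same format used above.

The claim accrued on 18 June 2017 — the later of the 16 June 2014 act and the 18 June 2017 discovery.
6 years from 18 June 2017 is 18 June 2023.
The period was tolled for 54 days by the pending criminal prosecution (29 October 2020 to 22 December 2020), pushing the deadline to 11 August 2023.
The defendant's absence from the jurisdiction from 23 October 2019 to 21 February 2020 does not toll the period, because no stated rule makes the defendant's absence a tolling event.
The other events in the timeline have no effect on the limitation period under the stated rules.

11 August 2023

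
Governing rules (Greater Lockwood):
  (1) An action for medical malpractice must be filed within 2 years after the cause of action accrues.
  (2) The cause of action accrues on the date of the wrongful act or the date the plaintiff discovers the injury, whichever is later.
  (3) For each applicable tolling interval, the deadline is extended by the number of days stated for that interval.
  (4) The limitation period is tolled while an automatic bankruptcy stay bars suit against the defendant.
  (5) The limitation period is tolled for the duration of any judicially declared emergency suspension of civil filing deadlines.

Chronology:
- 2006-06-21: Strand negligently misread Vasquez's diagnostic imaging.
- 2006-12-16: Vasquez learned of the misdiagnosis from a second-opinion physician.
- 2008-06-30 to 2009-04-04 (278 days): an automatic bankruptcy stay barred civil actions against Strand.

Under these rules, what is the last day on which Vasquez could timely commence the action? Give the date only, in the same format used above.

2009-09-20

Taking the later of the act (2006-06-21) and discovery (2006-12-16), the claim accrued on 2006-12-16.
2 years from 2006-12-16 is 2008-12-16.
Because the automatic bankruptcy stay ran from 2008-06-30 to 2009-04-04, the deadline is extended by 278 days to 2009-09-20.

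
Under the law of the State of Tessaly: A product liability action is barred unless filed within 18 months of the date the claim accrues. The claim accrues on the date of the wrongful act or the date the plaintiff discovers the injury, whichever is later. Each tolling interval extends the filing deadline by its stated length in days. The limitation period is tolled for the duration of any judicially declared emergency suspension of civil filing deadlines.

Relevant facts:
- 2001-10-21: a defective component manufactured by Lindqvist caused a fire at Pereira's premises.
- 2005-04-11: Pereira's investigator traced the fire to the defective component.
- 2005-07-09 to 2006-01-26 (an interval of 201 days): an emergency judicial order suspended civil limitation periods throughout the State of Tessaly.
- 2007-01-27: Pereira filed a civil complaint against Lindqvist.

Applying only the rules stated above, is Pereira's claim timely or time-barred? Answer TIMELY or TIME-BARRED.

TIMELY

Because discovery on 2005-04-11 post-dates the 2001-10-21 act, accrual under the later-of rule falls on 2005-04-11.
18 months from 2005-04-11 is 2006-10-11.
Because the emergency suspension of filing deadlines ran from 2005-07-09 to 2006-01-26, the deadline is extended by 201 days to 2007-04-30.
Filing on 2007-01-27 beat the 2007-04-30 deadline — the action is timely.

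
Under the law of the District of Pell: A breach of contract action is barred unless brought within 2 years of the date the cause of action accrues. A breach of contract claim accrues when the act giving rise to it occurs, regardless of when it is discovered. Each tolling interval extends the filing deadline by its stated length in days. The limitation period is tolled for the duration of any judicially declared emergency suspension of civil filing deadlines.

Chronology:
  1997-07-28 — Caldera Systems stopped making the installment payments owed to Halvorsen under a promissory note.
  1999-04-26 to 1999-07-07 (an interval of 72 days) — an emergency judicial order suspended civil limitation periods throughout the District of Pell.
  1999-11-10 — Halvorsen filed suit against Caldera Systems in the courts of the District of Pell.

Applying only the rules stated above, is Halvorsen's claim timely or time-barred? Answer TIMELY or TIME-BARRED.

TIME-BARRED

The claim accrued on 1997-07-28, when the wrongful act occurred.
Adding the 2 years base period to 1997-07-28 gives a deadline of 1999-07-28, before any tolling.
The period was tolled for 72 days by the emergency suspension of filing deadlines (1999-04-26 to 1999-07-07), pushing the deadline to 1999-10-08.
Filing on 1999-11-10 missed the 1999-10-08 deadline — the action is time-barred.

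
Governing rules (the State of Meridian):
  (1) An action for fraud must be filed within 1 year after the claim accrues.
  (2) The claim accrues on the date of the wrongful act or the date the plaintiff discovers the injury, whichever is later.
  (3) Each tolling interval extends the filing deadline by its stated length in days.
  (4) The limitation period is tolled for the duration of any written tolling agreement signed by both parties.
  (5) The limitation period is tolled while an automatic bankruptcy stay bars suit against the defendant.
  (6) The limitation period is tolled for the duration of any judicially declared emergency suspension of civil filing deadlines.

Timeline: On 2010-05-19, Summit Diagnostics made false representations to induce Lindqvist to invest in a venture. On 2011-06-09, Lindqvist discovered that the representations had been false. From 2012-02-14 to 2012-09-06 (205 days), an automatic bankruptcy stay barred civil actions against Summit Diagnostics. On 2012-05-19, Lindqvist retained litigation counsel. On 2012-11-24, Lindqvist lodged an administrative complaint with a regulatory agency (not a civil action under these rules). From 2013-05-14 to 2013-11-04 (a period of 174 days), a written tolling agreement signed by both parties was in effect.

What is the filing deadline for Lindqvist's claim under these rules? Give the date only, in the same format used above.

2012-12-31

Taking the later of the act (2010-05-19) and discovery (2011-06-09), the claim accrued on 2011-06-09.
1 year from 2011-06-09 is 2012-06-09.
Because the automatic bankruptcy stay ran from 2012-02-14 to 2012-09-06, the deadline is extended by 205 days to 2012-12-31.
By the time the written tolling agreement began on 2013-05-14, the limitation period had already expired on 2012-12-31; that interval cannot revive it.
None of the other events listed affects the running of the period under the stated rules.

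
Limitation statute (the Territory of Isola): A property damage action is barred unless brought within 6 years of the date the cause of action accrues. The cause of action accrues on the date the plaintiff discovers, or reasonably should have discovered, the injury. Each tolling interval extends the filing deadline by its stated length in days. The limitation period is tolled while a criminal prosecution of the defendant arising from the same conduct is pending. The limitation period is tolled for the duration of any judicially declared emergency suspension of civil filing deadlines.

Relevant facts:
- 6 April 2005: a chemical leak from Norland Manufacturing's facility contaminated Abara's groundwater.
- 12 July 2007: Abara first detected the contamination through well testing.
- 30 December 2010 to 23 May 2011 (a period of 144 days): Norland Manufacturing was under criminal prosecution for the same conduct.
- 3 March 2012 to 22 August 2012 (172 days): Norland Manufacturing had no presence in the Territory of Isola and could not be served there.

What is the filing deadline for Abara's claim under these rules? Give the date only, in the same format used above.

The claim did not accrue until Abara discovered the injury on 12 July 2007; the 6 April 2005 act date does not start the clock under the stated rule.
6 years from 12 July 2007 is 12 July 2013.
The period was tolled for 144 days by the pending criminal prosecution (30 December 2010 to 23 May 2011), pushing the deadline to 3 December 2013.
Although the defendant's absence ran from 3 March 2012 to 22 August 2012, the stated rules do not make that a tolling event, so it is disregarded.

3 December 2013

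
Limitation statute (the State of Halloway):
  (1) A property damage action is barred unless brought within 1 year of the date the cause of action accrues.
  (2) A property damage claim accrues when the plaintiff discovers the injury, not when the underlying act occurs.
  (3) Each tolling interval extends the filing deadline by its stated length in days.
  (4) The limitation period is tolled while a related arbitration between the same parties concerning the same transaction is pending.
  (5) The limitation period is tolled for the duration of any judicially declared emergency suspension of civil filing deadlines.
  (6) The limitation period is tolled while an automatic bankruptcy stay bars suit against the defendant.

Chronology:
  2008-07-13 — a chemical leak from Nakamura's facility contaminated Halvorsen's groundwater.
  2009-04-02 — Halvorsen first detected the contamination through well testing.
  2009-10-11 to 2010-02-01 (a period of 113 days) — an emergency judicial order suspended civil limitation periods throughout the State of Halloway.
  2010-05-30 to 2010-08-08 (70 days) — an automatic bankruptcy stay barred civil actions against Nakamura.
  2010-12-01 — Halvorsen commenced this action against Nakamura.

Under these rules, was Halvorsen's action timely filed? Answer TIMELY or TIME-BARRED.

Accrual is tied to discovery, so the period began on 2009-04-02 rather than on 2008-07-13 when the act occurred.
Adding the 1 year base period to 2009-04-02 gives a deadline of 2010-04-02, before any tolling.
The emergency suspension of filing deadlines from 2009-10-11 to 2010-02-01 tolled the period for 113 days, extending the deadline to 2010-07-24.
The period was tolled for 70 days by the automatic bankruptcy stay (2010-05-30 to 2010-08-08), pushing the deadline to 2010-10-02.
The 2010-12-01 filing falls after the 2010-10-02 deadline; the claim is time-barred.

TIME-BARRED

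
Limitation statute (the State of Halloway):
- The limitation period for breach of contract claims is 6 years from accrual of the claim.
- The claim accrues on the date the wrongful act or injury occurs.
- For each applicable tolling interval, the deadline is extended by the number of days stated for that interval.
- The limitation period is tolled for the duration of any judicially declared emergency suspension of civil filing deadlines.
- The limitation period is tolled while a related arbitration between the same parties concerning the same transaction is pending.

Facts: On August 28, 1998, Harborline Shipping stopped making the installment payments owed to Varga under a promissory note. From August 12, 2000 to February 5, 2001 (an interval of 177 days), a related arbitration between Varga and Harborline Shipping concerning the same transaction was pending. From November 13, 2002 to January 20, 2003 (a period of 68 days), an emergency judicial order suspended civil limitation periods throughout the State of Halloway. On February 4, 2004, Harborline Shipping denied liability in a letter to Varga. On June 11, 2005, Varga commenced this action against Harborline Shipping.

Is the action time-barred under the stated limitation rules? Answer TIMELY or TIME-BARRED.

TIME-BARRED

The claim accrued on August 28, 1998, the date of the act.
6 years from August 28, 1998 is August 28, 2004.
The pending related arbitration from August 12, 2000 to February 5, 2001 tolled the period for 177 days, extending the deadline to February 21, 2005.
Because the emergency suspension of filing deadlines ran from November 13, 2002 to January 20, 2003, the deadline is extended by 68 days to April 30, 2005.
The other events in the timeline have no effect on the limitation period under the stated rules.
Varga filed on June 11, 2005, after the April 30, 2005 deadline, so the action is time-barred.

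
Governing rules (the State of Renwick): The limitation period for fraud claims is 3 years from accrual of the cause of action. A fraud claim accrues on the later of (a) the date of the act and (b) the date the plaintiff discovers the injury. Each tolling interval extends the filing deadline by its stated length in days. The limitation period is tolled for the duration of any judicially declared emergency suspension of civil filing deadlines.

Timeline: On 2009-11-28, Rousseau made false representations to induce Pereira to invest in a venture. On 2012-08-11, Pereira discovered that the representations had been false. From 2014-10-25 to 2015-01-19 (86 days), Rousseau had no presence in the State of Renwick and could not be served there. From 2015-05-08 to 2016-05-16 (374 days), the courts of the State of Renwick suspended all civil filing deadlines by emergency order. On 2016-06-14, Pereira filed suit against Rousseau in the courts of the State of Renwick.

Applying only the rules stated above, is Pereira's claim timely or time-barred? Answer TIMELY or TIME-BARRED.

The claim accrued on 2012-08-11 — the later of the 2009-11-28 act and the 2012-08-11 discovery.
3 years from 2012-08-11 is 2015-08-11.
Because the emergency suspension of filing deadlines ran from 2015-05-08 to 2016-05-16, the deadline is extended by 374 days to 2016-08-19.
No stated provision tolls the period for the defendant's absence, so the interval from 2014-10-25 to 2015-01-19 has no effect on the deadline.
The 2016-06-14 filing precedes the 2016-08-19 deadline; the claim is timely.

TIMELY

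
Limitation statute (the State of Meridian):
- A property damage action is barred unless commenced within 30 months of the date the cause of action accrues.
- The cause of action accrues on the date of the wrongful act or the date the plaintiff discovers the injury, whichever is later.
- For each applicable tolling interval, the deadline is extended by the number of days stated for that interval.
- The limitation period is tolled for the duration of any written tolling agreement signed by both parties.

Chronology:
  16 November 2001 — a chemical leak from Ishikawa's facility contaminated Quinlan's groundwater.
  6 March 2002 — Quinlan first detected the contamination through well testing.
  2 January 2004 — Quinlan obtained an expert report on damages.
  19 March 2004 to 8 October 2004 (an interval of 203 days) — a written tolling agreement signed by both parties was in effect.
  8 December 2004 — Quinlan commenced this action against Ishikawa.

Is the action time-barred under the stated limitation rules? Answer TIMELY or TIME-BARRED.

TIMELY

Because discovery on 6 March 2002 post-dates the 16 November 2001 act, accrual under the later-of rule falls on 6 March 2002.
Adding the 30 months base period to 6 March 2002 gives a deadline of 6 September 2004, before any tolling.
Because the written tolling agreement ran from 19 March 2004 to 8 October 2004, the deadline is extended by 203 days to 28 March 2005.
The other events in the timeline have no effect on the limitation period under the stated rules.
The 8 December 2004 filing precedes the 28 March 2005 deadline; the claim is timely.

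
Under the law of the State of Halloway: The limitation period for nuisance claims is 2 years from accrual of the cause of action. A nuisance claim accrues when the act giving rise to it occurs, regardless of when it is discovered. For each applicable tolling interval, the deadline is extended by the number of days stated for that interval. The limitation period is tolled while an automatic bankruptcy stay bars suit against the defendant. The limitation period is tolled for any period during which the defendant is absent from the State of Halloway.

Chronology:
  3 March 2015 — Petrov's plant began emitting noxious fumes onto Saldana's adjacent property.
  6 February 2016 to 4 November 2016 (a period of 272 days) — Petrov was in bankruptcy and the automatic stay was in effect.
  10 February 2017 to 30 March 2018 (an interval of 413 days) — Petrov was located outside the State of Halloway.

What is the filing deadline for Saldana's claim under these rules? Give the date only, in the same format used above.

17 January 2019

The claim accrued on 3 March 2015, when the wrongful act occurred.
Adding the 2 years base period to 3 March 2015 gives a deadline of 3 March 2017, before any tolling.
The period was tolled for 272 days by the automatic bankruptcy stay (6 February 2016 to 4 November 2016), pushing the deadline to 30 November 2017.
Because the defendant's absence from the jurisdiction ran from 10 February 2017 to 30 March 2018, the deadline is extended by 413 days to 17 January 2019.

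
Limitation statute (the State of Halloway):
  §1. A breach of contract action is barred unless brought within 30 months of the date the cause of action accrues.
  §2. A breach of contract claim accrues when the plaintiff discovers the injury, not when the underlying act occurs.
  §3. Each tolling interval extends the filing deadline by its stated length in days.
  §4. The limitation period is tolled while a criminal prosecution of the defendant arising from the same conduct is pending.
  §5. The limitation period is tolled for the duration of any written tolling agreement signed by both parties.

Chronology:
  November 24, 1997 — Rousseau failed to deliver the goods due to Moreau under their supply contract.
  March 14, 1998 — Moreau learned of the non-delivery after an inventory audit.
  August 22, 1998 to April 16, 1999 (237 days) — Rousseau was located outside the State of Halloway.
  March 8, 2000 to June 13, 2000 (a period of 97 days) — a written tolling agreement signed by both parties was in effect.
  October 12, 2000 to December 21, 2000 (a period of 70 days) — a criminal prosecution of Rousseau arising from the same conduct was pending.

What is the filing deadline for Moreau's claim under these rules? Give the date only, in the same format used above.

February 28, 2001

Under the discovery rule, the claim accrued on March 14, 1998, when Moreau discovered the injury — not on the November 24, 1997 date of the underlying act.
The untolled deadline — 30 months after March 14, 1998 — is September 14, 2000.
The period was tolled for 97 days by the written tolling agreement (March 8, 2000 to June 13, 2000), pushing the deadline to December 20, 2000.
The pending criminal prosecution from October 12, 2000 to December 21, 2000 tolled the period for 70 days, extending the deadline to February 28, 2001.
No stated provision tolls the period for the defendant's absence, so the interval from August 22, 1998 to April 16, 1999 has no effect on the deadline.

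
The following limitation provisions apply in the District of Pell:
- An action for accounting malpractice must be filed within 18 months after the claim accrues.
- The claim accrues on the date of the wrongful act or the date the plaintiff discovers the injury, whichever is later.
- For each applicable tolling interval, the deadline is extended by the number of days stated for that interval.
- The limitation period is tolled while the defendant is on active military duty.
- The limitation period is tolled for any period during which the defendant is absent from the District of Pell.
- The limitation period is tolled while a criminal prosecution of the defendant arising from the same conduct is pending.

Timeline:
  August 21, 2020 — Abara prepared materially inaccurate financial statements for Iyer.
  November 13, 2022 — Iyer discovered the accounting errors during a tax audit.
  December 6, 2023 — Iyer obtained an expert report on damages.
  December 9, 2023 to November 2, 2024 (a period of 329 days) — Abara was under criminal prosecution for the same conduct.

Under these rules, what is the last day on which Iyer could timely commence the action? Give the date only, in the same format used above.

April 7, 2025

Taking the later of the act (August 21, 2020) and discovery (November 13, 2022), the claim accrued on November 13, 2022.
18 months from November 13, 2022 is May 13, 2024.
Because the pending criminal prosecution ran from December 9, 2023 to November 2, 2024, the deadline is extended by 329 days to April 7, 2025.
Nothing else in the chronology tolls or restarts the period.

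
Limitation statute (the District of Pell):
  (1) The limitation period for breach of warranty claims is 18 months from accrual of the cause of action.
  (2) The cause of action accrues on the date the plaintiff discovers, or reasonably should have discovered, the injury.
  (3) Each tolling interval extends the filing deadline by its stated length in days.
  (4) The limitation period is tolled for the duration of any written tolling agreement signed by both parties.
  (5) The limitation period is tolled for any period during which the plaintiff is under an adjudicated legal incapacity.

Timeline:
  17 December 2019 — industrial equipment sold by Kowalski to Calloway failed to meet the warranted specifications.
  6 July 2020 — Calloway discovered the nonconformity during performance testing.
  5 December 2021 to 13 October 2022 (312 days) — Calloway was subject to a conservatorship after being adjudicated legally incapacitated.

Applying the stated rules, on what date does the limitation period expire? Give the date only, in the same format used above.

14 November 2022

The claim did not accrue until Calloway discovered the injury on 6 July 2020; the 17 December 2019 act date does not start the clock under the stated rule.
18 months from 6 July 2020 is 6 January 2022.
The period was tolled for 312 days by the plaintiff's legal incapacity (5 December 2021 to 13 October 2022), pushing the deadline to 14 November 2022.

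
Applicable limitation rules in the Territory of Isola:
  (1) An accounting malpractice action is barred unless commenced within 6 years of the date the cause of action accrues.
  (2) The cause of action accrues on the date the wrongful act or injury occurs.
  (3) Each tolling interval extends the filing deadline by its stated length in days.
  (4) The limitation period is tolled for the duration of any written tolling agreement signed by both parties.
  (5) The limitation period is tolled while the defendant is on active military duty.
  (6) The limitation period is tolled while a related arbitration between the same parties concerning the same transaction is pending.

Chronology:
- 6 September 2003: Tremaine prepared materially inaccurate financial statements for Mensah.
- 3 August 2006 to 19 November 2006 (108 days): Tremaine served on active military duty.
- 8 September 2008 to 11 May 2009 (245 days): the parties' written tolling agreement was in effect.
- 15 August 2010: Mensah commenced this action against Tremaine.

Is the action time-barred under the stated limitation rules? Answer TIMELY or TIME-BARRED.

TIMELY

The claim accrued on 6 September 2003, when the wrongful act occurred.
6 years from 6 September 2003 is 6 September 2009.
The period was tolled for 108 days by the defendant's active military service (3 August 2006 to 19 November 2006), pushing the deadline to 23 December 2009.
Because the written tolling agreement ran from 8 September 2008 to 11 May 2009, the deadline is extended by 245 days to 25 August 2010.
The 15 August 2010 filing precedes the 25 August 2010 deadline; the claim is timely.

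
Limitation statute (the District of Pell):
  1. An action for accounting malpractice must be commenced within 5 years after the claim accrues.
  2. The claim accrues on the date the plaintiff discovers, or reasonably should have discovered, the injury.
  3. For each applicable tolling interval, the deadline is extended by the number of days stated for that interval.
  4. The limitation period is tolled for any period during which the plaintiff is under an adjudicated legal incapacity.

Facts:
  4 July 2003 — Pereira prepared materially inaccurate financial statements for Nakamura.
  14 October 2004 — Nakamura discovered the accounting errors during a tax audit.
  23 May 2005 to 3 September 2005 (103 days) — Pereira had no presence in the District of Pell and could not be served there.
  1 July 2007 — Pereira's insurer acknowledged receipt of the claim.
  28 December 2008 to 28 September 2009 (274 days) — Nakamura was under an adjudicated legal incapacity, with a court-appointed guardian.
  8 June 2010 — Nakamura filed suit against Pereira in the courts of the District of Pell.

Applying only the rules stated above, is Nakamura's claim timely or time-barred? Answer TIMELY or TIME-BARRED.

Accrual is tied to discovery, so the period began on 14 October 2004 rather than on 4 July 2003 when the act occurred.
Adding the 5 years base period to 14 October 2004 gives a deadline of 14 October 2009, before any tolling.
The plaintiff's legal incapacity from 28 December 2008 to 28 September 2009 tolled the period for 274 days, extending the deadline to 15 July 2010.
Although the defendant's absence ran from 23 May 2005 to 3 September 2005, the stated rules do not make that a tolling event, so it is disregarded.
None of the other events listed affects the running of the period under the stated rules.
Nakamura filed on 8 June 2010, before the 15 July 2010 deadline, so the action is timely.

TIMELY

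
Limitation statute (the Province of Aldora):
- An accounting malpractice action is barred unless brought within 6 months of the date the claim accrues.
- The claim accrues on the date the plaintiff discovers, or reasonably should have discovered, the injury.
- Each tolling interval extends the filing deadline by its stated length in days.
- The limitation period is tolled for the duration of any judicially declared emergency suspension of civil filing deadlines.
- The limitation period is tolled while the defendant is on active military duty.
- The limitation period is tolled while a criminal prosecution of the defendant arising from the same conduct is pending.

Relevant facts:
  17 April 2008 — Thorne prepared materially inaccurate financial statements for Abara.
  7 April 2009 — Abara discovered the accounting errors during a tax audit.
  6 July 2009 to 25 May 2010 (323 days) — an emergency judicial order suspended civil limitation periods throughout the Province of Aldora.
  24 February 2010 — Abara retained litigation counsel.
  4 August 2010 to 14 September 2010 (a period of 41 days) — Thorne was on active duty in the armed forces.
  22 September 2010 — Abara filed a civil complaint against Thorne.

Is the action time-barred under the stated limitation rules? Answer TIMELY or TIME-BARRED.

TIMELY

Accrual is tied to discovery, so the period began on 7 April 2009 rather than on 17 April 2008 when the act occurred.
The untolled deadline — 6 months after 7 April 2009 — is 7 October 2009.
The period was tolled for 323 days by the emergency suspension of filing deadlines (6 July 2009 to 25 May 2010), pushing the deadline to 26 August 2010.
The defendant's active military service from 4 August 2010 to 14 September 2010 tolled the period for 41 days, extending the deadline to 6 October 2010.
None of the other events listed affects the running of the period under the stated rules.
Abara filed on 22 September 2010, before the 6 October 2010 deadline, so the action is timely.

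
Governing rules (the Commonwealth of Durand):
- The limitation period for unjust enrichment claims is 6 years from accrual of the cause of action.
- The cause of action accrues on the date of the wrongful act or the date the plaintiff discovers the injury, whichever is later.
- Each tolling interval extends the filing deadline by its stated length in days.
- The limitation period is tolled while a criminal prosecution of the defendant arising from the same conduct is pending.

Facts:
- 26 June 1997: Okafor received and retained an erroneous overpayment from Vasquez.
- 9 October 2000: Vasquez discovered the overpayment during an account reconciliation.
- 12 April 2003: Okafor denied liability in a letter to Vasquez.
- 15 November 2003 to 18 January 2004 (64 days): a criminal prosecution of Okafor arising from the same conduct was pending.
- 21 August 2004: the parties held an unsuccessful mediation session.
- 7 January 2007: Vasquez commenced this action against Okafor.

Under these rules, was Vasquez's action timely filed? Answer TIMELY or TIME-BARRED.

TIME-BARRED

Because discovery on 9 October 2000 post-dates the 26 June 1997 act, accrual under the later-of rule falls on 9 October 2000.
6 years from 9 October 2000 is 9 October 2006.
The period was tolled for 64 days by the pending criminal prosecution (15 November 2003 to 18 January 2004), pushing the deadline to 12 December 2006.
None of the other events listed affects the running of the period under the stated rules.
Filing on 7 January 2007 missed the 12 December 2006 deadline — the action is time-barred.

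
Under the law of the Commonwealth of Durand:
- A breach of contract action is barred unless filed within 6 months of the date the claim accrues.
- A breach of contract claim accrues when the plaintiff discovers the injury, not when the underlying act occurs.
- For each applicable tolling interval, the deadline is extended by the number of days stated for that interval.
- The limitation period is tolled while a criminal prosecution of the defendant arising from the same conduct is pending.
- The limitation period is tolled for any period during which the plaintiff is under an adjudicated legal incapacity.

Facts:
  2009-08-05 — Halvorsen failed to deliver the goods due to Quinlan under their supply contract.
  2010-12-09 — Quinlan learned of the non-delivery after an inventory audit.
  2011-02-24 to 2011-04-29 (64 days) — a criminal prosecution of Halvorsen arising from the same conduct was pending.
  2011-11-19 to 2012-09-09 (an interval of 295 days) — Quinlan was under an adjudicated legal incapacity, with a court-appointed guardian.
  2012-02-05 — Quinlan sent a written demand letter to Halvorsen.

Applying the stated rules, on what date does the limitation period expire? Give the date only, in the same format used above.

The claim did not accrue until Quinlan discovered the injury on 2010-12-09; the 2009-08-05 act date does not start the clock under the stated rule.
Adding the 6 months base period to 2010-12-09 gives a deadline of 2011-06-09, before any tolling.
Because the pending criminal prosecution ran from 2011-02-24 to 2011-04-29, the deadline is extended by 64 days to 2011-08-12.
The plaintiff's legal incapacity from 2011-11-19 to 2012-09-09 began after the period had already run on 2011-08-12, so it has no tolling effect.
The other events in the timeline have no effect on the limitation period under the stated rules.

2011-08-12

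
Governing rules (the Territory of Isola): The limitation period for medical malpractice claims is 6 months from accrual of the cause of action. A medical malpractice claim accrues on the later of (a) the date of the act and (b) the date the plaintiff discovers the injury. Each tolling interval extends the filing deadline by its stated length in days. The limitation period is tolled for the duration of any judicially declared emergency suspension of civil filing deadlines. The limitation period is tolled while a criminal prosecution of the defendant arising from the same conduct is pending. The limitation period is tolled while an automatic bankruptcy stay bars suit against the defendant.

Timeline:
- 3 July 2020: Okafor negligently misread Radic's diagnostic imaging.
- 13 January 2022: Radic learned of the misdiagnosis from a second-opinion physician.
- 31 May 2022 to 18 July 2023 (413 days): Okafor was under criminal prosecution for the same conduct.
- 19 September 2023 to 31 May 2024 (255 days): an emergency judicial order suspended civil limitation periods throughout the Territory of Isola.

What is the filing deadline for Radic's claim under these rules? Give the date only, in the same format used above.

30 August 2023

Because discovery on 13 January 2022 post-dates the 3 July 2020 act, accrual under the later-of rule falls on 13 January 2022.
The untolled deadline — 6 months after 13 January 2022 — is 13 July 2022.
The period was tolled for 413 days by the pending criminal prosecution (31 May 2022 to 18 July 2023), pushing the deadline to 30 August 2023.
By the time the emergency suspension of filing deadlines began on 19 September 2023, the limitation period had already expired on 30 August 2023; that interval cannot revive it.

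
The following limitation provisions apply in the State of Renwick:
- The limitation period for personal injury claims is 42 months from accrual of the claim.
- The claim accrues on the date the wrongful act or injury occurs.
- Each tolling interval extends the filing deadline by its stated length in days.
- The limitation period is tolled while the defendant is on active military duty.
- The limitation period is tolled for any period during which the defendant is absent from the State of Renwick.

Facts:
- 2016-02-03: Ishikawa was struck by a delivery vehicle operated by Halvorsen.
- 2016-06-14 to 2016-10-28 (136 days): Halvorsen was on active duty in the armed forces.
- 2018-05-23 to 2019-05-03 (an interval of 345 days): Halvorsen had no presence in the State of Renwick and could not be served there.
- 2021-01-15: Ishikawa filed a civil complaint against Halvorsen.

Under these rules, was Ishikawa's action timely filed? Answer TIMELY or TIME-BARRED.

TIME-BARRED

The claim accrued on 2016-02-03, when the wrongful act occurred.
The untolled deadline — 42 months after 2016-02-03 — is 2019-08-03.
The period was tolled for 136 days by the defendant's active military service (2016-06-14 to 2016-10-28), pushing the deadline to 2019-12-17.
The period was tolled for 345 days by the defendant's absence from the jurisdiction (2018-05-23 to 2019-05-03), pushing the deadline to 2020-11-26.
The 2021-01-15 filing falls after the 2020-11-26 deadline; the claim is time-barred.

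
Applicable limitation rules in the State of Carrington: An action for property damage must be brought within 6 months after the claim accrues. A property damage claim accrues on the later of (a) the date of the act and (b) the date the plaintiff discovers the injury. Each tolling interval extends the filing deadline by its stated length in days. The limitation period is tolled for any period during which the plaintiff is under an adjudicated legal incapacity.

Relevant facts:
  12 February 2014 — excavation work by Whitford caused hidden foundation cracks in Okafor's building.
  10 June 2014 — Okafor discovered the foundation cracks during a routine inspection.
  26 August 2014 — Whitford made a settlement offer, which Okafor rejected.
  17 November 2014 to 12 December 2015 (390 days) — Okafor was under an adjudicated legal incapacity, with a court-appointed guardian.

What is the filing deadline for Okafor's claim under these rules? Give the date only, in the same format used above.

The claim accrued on 10 June 2014 — the later of the 12 February 2014 act and the 10 June 2014 discovery.
The untolled deadline — 6 months after 10 June 2014 — is 10 December 2014.
The period was tolled for 390 days by the plaintiff's legal incapacity (17 November 2014 to 12 December 2015), pushing the deadline to 4 January 2016.
None of the other events listed affects the running of the period under the stated rules.

4 January 2016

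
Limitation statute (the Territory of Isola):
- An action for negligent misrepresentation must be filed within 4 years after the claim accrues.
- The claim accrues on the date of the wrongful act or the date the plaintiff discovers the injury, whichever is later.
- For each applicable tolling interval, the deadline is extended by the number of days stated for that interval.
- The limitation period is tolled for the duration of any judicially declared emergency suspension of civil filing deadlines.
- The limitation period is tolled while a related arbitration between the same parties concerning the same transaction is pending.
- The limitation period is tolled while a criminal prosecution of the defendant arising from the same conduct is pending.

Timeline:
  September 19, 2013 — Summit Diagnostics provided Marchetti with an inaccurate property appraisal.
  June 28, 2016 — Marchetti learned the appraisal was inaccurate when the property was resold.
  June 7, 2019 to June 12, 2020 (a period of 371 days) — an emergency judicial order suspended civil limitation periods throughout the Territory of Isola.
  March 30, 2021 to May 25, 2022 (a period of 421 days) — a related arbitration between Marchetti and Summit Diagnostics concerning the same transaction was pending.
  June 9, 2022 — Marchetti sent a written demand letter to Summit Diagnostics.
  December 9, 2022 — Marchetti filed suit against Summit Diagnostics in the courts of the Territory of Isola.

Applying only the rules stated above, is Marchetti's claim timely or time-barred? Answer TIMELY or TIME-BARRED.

Because discovery on June 28, 2016 post-dates the September 19, 2013 act, accrual under the later-of rule falls on June 28, 2016.
The untolled deadline — 4 years after June 28, 2016 — is June 28, 2020.
Because the emergency suspension of filing deadlines ran from June 7, 2019 to June 12, 2020, the deadline is extended by 371 days to July 4, 2021.
The pending related arbitration from March 30, 2021 to May 25, 2022 tolled the period for 421 days, extending the deadline to August 29, 2022.
None of the other events listed affects the running of the period under the stated rules.
Filing on December 9, 2022 missed the August 29, 2022 deadline — the action is time-barred.

TIME-BARRED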